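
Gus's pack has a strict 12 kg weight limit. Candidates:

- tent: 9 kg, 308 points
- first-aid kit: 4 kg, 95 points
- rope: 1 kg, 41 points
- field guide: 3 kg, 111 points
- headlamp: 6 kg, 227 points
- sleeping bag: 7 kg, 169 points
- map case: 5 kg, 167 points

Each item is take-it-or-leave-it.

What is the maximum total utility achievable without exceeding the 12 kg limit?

435

Density check — rope 41.00, headlamp 37.83, field guide 37.00 are the best per kg.
Filling by ratio: rope + field guide + headlamp for 379, with 2 kg left unused.
The 3 kg tied up in field guide is better spent on map case — total rises to 435 (12 kg).
The closest alternative, tent + field guide, reaches only 419.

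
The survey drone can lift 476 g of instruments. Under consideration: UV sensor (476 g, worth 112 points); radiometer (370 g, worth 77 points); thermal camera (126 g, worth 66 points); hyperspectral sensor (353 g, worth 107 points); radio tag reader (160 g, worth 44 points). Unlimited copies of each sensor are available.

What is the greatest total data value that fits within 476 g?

3×thermal camera uses 378 of the 476 g and totals 198.
That's the maximum — no swap from here does better than 198.

198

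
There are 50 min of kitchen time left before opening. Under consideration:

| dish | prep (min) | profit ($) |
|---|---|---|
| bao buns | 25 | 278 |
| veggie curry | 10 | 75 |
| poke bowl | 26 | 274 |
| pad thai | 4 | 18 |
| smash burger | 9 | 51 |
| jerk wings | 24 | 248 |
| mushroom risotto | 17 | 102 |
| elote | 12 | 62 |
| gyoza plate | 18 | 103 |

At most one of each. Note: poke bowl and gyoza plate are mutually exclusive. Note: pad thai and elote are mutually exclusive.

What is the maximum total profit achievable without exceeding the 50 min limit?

526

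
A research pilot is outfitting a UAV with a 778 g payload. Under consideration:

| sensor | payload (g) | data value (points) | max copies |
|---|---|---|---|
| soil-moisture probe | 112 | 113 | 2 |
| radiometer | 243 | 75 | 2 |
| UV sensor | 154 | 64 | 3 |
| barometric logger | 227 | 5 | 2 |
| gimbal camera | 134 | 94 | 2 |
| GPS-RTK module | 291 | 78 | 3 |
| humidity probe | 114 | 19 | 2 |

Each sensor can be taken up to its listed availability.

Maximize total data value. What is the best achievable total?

497

By data value per g: soil-moisture probe 1.01, gimbal camera 0.70, UV sensor 0.42, radiometer 0.31 lead.
Best packing: 2×soil-moisture probe + UV sensor + 2×gimbal camera + humidity probe — 760 g, 497 total.
Every other selection either busts 778 g or exceeds an availability limit or fails to beat 497.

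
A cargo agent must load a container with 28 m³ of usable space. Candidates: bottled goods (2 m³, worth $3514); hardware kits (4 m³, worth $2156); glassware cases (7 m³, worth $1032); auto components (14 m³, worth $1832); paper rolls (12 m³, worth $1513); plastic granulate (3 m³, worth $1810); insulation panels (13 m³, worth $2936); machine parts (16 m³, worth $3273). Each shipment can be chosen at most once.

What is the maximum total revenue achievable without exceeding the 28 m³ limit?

10753

Ranking by ratio (revenue/m³): bottled goods 1757.00, plastic granulate 603.33, hardware kits 539.00, insulation panels 225.85.
Taking the top-ratio shipments first gives bottled goods + hardware kits + plastic granulate + insulation panels for 10416 (22 m³).
Replace insulation panels with machine parts: the trade gains 337 net, giving 10753 at 25 m³.
The closest alternative, bottled goods + hardware kits + plastic granulate + insulation panels, reaches only 10416.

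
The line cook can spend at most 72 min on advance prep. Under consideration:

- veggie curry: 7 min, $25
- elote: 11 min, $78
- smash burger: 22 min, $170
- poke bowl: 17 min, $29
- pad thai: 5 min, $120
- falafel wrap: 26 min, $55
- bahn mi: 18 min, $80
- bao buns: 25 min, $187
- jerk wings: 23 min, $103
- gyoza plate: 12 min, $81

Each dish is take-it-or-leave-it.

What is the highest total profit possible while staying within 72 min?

583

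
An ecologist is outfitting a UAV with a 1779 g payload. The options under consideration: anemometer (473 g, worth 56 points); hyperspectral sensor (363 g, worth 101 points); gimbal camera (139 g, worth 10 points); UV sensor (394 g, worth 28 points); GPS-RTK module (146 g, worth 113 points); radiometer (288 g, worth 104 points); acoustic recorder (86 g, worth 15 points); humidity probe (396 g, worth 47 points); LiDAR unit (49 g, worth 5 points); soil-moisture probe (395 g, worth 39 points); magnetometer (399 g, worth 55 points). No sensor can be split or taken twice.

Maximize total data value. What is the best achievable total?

444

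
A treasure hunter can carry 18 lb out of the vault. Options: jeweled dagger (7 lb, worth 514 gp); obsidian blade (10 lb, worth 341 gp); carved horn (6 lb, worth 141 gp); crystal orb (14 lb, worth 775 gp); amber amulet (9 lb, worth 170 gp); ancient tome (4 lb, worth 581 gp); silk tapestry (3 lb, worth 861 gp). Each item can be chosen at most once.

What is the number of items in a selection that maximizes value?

3

The maximum value within 18 lb is 1956.
One optimal bundle: jeweled dagger + ancient tome + silk tapestry (14 lb).
All optima have 3 items.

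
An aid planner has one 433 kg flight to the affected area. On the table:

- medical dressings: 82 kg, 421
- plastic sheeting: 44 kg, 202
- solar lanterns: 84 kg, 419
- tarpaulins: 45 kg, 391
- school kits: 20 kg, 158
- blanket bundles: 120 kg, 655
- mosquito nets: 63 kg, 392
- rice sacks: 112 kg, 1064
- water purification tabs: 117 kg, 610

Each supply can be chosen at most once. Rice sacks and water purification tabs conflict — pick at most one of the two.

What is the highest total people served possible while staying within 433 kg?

2923

By people served per kg: rice sacks 9.50, tarpaulins 8.69, school kits 7.90 lead.
Greedy by ratio would take plastic sheeting + tarpaulins + school kits + blanket bundles + mosquito nets + rice sacks: 404 kg used, total 2862.
Replace plastic sheeting and school kits with medical dressings: the trade gains 61 net, giving 2923 at 422 kg.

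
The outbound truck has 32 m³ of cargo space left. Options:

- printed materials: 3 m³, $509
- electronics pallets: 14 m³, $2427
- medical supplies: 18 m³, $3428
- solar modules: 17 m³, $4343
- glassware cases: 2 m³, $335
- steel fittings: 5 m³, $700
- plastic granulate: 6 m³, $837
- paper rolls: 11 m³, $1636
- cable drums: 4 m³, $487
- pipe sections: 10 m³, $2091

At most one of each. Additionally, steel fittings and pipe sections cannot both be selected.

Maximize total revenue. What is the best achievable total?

Density check — solar modules 255.47, pipe sections 209.10, medical supplies 190.44 are the best per m³.
Printed materials + solar modules + glassware cases + pipe sections uses 32 of the 32 m³ and totals 7278.

7278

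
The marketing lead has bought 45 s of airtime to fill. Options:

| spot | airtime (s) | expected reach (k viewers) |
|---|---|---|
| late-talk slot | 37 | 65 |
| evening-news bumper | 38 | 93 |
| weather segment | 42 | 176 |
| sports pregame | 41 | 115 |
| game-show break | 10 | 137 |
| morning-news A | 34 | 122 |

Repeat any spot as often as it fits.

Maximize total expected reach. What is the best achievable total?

Ranking by ratio (expected reach/s): game-show break 13.70, weather segment 4.19, morning-news A 3.59.
4×game-show break uses 40 of the 45 s and totals 548.
Nothing else within 45 s beats 548.

548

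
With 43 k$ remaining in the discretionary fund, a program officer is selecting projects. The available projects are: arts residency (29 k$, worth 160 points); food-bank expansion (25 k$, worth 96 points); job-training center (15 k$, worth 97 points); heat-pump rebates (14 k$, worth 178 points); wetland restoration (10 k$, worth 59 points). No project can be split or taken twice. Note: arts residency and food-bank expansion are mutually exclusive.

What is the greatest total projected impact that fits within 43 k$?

338

Greedy by ratio would take job-training center + heat-pump rebates + wetland restoration: 39 k$ used, total 334.
The 25 k$ tied up in job-training center and wetland restoration is better spent on arts residency — total rises to 338 (43 k$).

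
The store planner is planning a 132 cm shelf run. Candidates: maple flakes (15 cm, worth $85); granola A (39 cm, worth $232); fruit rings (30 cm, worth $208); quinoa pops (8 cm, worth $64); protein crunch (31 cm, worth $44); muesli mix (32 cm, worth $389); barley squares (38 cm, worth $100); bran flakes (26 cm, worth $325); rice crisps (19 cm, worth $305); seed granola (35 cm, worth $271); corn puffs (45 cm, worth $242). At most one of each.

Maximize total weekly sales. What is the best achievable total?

1376

Ranking by ratio (weekly sales/cm): rice crisps 16.05, bran flakes 12.50, muesli mix 12.16.
A density-first pass picks quinoa pops + muesli mix + bran flakes + rice crisps + seed granola — 1354 at 120 cm.
Dropping seed granola frees 35 cm; slotting in maple flakes + fruit rings (45 cm) lifts the total to 1376 at 130 cm.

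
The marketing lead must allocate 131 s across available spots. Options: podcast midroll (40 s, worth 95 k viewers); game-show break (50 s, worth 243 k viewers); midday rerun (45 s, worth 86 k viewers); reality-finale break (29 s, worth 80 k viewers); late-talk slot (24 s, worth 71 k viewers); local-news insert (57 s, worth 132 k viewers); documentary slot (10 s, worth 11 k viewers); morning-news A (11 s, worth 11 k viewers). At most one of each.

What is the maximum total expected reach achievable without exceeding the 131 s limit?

Ranking by ratio (expected reach/s): game-show break 4.86, late-talk slot 2.96, reality-finale break 2.76, podcast midroll 2.38.
Greedy by ratio would take game-show break + reality-finale break + late-talk slot + documentary slot + morning-news A: 124 s used, total 416.
The 50 s tied up in reality-finale break and documentary slot and morning-news A is better spent on local-news insert — total rises to 446 (131 s).

446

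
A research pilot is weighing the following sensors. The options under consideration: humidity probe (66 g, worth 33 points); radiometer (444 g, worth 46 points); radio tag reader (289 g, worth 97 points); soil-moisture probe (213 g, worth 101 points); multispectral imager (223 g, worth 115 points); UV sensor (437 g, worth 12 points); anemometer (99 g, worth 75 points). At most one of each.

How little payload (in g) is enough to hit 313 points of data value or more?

Need the lightest bundle worth ≥ 313.
humidity probe + soil-moisture probe + multispectral imager + anemometer reaches 324 using 601 g.
Below 601 g the best achievable stays under 313.

601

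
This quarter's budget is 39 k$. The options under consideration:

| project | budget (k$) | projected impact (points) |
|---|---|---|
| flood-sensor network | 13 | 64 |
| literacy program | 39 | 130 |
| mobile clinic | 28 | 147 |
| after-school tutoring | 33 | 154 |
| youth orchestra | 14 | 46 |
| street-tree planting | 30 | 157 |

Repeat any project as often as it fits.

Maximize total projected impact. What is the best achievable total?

Greedy by ratio would take mobile clinic: 28 k$ used, total 147.
Replace mobile clinic with 3×flood-sensor network: the trade gains 45 net, giving 192 at 39 k$.
That's the maximum — no swap from here does better than 192.

192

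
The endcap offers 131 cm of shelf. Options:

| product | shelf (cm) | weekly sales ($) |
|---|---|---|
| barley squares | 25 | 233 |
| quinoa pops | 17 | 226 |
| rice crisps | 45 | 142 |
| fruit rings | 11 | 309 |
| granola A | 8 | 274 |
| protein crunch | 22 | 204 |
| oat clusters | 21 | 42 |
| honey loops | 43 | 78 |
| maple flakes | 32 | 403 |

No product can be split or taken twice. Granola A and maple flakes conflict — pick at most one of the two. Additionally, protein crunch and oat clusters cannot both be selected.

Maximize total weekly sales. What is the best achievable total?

1388

Best packing: barley squares + quinoa pops + rice crisps + fruit rings + granola A + protein crunch — 128 cm, 1388 total.
Runner-up barley squares + quinoa pops + fruit rings + protein crunch + maple flakes tops out at 1375.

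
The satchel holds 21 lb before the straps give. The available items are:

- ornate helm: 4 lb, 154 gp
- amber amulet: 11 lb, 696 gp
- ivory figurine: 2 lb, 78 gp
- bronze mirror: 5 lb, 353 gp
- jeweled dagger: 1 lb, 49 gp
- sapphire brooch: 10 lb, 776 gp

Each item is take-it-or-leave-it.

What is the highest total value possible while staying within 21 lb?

1472

Taking the top-ratio items first gives ivory figurine + bronze mirror + jeweled dagger + sapphire brooch for 1256 (18 lb).
Replace ivory figurine and bronze mirror and jeweled dagger with amber amulet: the trade gains 216 net, giving 1472 at 21 lb.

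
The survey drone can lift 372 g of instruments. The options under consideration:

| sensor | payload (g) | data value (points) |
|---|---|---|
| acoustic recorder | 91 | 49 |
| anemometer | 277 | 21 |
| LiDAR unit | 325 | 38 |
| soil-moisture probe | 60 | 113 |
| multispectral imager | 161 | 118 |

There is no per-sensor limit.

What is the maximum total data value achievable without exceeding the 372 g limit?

678

The ratio ordering already packs tightly: 6×soil-moisture probe, 360 g, 678.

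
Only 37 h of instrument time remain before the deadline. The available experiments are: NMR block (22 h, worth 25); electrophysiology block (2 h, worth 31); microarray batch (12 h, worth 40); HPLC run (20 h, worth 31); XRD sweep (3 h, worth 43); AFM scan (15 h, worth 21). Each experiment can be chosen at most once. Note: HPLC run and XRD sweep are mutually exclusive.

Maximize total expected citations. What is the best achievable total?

Best packing: electrophysiology block + microarray batch + XRD sweep + AFM scan — 32 h, 135 total.
An exhaustive check of the 64 subsets confirms 135.

135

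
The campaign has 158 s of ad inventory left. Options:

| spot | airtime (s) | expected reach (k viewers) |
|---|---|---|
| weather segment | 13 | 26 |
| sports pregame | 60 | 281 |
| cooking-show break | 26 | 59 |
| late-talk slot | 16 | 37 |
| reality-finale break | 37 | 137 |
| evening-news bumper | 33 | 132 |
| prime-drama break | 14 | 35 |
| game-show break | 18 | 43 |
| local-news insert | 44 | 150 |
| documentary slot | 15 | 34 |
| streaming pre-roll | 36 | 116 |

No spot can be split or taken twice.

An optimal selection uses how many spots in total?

The maximum expected reach within 158 s is 611.
One optimal bundle: weather segment + sports pregame + reality-finale break + evening-news bumper + prime-drama break (157 s).
Every optimal selection uses 5 spots.

5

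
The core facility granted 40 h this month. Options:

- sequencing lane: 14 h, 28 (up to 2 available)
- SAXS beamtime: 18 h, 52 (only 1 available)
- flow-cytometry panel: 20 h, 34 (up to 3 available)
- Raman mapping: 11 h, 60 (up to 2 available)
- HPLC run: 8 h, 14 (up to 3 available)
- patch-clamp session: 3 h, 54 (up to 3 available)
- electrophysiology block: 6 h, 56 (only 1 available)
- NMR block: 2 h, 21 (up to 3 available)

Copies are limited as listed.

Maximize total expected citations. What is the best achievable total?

359

Ranking by ratio (expected citations/h): patch-clamp session 18.00, NMR block 10.50, electrophysiology block 9.33.
Greedy by ratio would take Raman mapping + HPLC run + 3×patch-clamp session + electrophysiology block + 3×NMR block: 40 h used, total 355.
Dropping HPLC run and 2×NMR block frees 12 h; slotting in Raman mapping (11 h) lifts the total to 359 at 39 h.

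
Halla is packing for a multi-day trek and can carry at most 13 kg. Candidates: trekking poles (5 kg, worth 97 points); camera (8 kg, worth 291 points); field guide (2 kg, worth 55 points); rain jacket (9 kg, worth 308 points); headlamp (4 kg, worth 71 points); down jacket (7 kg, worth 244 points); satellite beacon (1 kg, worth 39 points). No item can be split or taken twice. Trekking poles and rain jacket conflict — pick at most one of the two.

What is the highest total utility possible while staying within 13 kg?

402

Density check — satellite beacon 39.00, camera 36.38, down jacket 34.86 are the best per kg.
Greedy by ratio would take camera + field guide + satellite beacon: 11 kg used, total 385.
Dropping camera frees 8 kg; slotting in rain jacket (9 kg) lifts the total to 402 at 12 kg.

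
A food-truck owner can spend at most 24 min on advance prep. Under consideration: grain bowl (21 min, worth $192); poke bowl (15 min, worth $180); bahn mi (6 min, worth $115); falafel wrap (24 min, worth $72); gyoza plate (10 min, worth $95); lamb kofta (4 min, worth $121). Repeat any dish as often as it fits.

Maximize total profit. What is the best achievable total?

Taking 6×lamb kofta: 24 min used, 726 in profit.
No other feasible combination exceeds 726.

726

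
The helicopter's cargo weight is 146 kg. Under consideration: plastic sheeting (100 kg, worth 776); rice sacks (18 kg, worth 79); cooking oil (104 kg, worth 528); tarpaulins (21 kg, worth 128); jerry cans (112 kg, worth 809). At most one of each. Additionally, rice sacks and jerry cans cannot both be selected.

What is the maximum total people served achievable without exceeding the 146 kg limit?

983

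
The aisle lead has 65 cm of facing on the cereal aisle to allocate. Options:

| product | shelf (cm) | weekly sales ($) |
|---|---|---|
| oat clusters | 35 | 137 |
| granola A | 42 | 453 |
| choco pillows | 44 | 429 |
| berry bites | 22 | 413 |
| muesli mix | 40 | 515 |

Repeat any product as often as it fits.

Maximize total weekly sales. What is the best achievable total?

928

Density check — berry bites 18.77, muesli mix 12.88, granola A 10.79, choco pillows 9.75 are the best per cm.
Greedy by ratio would take 2×berry bites: 44 cm used, total 826.
Dropping berry bites frees 22 cm; slotting in muesli mix (40 cm) lifts the total to 928 at 62 cm.
Nothing else within 65 cm beats 928.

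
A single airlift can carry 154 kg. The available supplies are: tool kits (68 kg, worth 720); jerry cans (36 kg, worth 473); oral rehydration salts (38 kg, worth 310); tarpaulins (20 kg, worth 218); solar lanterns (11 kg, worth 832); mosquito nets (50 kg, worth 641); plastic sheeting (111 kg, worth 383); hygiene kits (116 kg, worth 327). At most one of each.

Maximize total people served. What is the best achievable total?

2411

Taking the top-ratio supplies first gives jerry cans + tarpaulins + solar lanterns + mosquito nets for 2164 (117 kg).
Replace jerry cans with tool kits: the trade gains 247 net, giving 2411 at 149 kg.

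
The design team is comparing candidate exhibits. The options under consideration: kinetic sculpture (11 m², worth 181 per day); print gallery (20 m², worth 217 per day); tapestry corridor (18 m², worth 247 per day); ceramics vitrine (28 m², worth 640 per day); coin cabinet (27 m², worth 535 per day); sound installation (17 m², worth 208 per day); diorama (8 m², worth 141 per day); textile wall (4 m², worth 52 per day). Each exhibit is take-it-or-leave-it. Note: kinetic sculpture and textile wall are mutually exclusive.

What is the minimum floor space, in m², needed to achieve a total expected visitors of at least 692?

32

Need the lightest bundle worth ≥ 692.
Taking ceramics vitrine + textile wall gives 692 (≥ 692) for 32 m².
No combination under 32 m² hits 692.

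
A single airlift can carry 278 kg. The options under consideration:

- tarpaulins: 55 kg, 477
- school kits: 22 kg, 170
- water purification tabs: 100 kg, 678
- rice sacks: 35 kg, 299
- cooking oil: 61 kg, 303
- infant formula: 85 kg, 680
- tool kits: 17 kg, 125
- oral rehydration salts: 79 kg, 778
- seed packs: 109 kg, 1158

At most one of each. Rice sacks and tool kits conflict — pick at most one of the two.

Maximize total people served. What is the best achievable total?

2712

Best packing: tarpaulins + rice sacks + oral rehydration salts + seed packs — 278 kg, 2712 total.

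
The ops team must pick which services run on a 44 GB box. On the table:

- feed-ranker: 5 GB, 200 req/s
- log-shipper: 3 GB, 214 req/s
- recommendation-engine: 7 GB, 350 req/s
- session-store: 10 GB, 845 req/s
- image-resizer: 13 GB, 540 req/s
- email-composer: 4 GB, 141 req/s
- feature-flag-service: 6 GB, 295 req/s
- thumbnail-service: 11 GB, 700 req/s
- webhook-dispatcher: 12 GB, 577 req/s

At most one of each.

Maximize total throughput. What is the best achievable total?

2686

Ranking by ratio (throughput/GB): session-store 84.50, log-shipper 71.33, thumbnail-service 63.64.
Filling by ratio: feed-ranker + log-shipper + recommendation-engine + session-store + feature-flag-service + thumbnail-service for 2604, with 2 GB left unused.
Replace feed-ranker and feature-flag-service with webhook-dispatcher: the trade gains 82 net, giving 2686 at 43 GB.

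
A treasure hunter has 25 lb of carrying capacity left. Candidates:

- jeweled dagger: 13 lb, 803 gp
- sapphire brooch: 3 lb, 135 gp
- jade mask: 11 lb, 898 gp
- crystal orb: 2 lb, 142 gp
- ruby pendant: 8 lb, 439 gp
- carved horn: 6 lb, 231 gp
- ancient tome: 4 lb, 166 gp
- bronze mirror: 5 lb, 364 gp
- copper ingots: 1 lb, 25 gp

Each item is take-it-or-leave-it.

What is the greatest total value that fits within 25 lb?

1726

Greedy by ratio would take sapphire brooch + jade mask + crystal orb + ancient tome + bronze mirror: 25 lb used, total 1705.
Reworking the packing: jeweled dagger + jade mask + copper ingots uses 25 lb and improves the total to 1726.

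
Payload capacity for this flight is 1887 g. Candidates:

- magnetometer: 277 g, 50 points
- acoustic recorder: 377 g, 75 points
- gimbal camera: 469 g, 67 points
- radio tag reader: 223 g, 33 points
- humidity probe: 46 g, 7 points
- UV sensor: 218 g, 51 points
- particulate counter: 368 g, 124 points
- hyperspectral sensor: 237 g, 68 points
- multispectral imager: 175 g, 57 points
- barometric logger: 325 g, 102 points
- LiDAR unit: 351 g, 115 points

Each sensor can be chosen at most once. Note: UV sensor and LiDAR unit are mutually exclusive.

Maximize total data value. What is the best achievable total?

548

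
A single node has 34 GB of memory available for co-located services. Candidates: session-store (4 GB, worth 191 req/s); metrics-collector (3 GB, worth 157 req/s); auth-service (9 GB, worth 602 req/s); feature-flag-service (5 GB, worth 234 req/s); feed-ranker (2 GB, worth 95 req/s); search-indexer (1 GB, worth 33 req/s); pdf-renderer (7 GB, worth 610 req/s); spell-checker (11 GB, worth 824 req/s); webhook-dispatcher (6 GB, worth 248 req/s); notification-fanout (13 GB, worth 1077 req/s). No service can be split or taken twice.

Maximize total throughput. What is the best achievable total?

2668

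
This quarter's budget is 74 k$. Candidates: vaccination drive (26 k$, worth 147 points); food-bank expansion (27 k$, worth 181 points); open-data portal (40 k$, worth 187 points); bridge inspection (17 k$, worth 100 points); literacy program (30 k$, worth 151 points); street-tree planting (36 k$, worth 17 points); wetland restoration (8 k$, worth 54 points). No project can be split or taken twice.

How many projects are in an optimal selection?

3

Best achievable projected impact is 432.
One optimal bundle: food-bank expansion + bridge inspection + literacy program (74 k$).
Any selection reaching 432 contains exactly 3 projects.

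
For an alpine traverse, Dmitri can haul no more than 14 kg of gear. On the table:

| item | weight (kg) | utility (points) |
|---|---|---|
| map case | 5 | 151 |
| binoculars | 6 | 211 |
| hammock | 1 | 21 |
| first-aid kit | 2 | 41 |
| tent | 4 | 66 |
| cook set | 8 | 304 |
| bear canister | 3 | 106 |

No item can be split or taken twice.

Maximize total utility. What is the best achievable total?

515

Density check — cook set 38.00, bear canister 35.33, binoculars 35.17, map case 30.20 are the best per kg.
A density-first pass picks hammock + first-aid kit + cook set + bear canister — 472 at 14 kg.
The 6 kg tied up in hammock and first-aid kit and bear canister is better spent on binoculars — total rises to 515 (14 kg).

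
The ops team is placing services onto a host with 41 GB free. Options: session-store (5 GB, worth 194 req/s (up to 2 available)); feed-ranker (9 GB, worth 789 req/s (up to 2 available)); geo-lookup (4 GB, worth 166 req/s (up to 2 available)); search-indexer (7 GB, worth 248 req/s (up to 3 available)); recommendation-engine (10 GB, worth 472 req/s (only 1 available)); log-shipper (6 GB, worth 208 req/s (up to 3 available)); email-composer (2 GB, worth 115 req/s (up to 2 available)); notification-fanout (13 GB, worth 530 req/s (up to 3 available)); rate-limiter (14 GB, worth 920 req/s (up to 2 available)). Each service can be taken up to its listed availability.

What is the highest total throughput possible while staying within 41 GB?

By throughput per GB: feed-ranker 87.67, rate-limiter 65.71, email-composer 57.50, recommendation-engine 47.20 lead.
Taking the top-ratio services first gives 2×feed-ranker + geo-lookup + 2×email-composer + rate-limiter for 2894 (40 GB).
The 4 GB tied up in geo-lookup is better spent on session-store — total rises to 2922 (41 GB).

2922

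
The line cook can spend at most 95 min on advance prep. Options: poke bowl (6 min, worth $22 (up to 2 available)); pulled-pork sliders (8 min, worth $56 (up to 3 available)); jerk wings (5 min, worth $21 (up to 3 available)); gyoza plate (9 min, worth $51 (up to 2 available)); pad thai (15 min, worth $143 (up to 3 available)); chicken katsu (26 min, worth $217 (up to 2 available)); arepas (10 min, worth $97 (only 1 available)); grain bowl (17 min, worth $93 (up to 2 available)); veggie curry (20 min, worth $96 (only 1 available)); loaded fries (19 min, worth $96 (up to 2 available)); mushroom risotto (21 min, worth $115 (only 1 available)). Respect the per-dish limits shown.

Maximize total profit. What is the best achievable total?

821

By profit per min: arepas 9.70, pad thai 9.53, chicken katsu 8.35, pulled-pork sliders 7.00 lead.
The ratio heuristic lands on pulled-pork sliders + jerk wings + 3×pad thai + chicken katsu + arepas (820) but leaves 1 min idle.
The 5 min tied up in jerk wings is better spent on poke bowl — total rises to 821 (95 min).
That's the maximum — no swap from here does better than 821.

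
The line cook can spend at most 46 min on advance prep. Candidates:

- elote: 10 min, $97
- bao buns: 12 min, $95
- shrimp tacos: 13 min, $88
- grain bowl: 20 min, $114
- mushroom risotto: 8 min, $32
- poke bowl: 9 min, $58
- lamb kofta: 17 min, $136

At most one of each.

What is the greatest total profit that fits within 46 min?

338

By profit per min: elote 9.70, lamb kofta 8.00, bao buns 7.92 lead.
Taking the top-ratio dishes first gives elote + bao buns + lamb kofta for 328 (39 min).
Replace lamb kofta with shrimp tacos + poke bowl: the trade gains 10 net, giving 338 at 44 min.
The spare 2 min is too small for any remaining dish, and no exchange beats 338.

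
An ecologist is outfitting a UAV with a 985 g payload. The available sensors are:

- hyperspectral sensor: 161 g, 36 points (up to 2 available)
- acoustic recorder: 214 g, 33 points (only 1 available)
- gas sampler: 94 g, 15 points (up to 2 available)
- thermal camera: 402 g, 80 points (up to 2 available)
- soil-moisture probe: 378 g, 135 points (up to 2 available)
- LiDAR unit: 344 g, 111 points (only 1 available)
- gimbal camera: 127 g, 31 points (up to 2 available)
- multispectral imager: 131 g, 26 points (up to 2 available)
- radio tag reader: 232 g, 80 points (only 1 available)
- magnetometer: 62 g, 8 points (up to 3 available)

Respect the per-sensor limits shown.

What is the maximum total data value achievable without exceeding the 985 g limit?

326

Taking the top-ratio sensors first gives gas sampler + 2×soil-moisture probe + gimbal camera for 316 (977 g).
But soil-moisture probe + LiDAR unit + radio tag reader fits in 954 g and reaches 326.
Nothing else within 985 g beats 326.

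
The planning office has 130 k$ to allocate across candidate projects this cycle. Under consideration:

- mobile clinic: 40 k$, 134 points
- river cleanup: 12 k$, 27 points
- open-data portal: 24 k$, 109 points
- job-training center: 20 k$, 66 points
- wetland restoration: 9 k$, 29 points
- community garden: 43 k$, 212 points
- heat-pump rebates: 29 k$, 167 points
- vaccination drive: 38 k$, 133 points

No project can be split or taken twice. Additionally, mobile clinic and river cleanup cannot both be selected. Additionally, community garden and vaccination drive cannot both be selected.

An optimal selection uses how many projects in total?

5

Optimal total is 583.
open-data portal + job-training center + wetland restoration + community garden + heat-pump rebates hits 583 at 125 k$.
Any selection reaching 583 contains exactly 5 projects.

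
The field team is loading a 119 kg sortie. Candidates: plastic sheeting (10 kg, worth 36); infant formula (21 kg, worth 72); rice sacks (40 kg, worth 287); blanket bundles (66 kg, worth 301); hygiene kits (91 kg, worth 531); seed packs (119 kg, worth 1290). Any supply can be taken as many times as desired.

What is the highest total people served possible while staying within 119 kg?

Ranking by ratio (people served/kg): seed packs 10.84, rice sacks 7.17, hygiene kits 5.84.
Best packing: seed packs — 119 kg, 1290 total.
That's the maximum — no swap from here does better than 1290.

1290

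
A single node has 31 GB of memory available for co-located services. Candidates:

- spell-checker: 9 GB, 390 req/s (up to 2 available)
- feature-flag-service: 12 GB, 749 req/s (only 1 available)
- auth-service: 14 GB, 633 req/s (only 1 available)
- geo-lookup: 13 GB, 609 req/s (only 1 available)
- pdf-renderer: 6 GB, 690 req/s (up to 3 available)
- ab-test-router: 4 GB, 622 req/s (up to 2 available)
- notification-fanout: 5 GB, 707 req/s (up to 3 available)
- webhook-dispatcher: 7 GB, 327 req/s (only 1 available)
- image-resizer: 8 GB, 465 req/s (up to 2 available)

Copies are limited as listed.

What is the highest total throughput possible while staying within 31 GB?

Filling by ratio: pdf-renderer + 2×ab-test-router + 3×notification-fanout for 4055, with 2 GB left unused.
Dropping ab-test-router frees 4 GB; slotting in pdf-renderer (6 GB) lifts the total to 4123 at 31 GB.
Every other selection either busts 31 GB or exceeds an availability limit or fails to beat 4123.

4123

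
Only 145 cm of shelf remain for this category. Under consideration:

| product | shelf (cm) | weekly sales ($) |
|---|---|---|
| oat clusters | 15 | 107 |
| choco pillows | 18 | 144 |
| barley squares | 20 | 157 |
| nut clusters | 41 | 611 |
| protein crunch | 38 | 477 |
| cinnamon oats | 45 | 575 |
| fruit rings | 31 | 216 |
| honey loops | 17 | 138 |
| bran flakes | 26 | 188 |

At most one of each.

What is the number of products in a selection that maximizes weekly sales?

Optimal total is 1820.
For example barley squares + nut clusters + protein crunch + cinnamon oats achieves it, using 144 cm.
All optima have 4 products.

4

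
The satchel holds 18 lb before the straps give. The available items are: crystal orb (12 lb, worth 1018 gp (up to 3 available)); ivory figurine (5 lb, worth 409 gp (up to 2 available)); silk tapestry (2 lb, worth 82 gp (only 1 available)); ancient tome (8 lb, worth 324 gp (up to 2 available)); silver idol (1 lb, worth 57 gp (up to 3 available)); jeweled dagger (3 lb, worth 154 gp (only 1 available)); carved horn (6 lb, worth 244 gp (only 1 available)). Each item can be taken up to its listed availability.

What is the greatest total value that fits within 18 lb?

1484

Crystal orb + ivory figurine + silver idol uses 18 of the 18 lb and totals 1484.
Nothing else within 18 lb beats 1484.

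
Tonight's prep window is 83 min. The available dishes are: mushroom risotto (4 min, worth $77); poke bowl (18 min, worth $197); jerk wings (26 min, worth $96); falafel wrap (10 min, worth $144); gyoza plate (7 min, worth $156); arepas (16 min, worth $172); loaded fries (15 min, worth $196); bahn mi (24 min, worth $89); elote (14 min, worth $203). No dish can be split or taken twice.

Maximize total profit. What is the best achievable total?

1068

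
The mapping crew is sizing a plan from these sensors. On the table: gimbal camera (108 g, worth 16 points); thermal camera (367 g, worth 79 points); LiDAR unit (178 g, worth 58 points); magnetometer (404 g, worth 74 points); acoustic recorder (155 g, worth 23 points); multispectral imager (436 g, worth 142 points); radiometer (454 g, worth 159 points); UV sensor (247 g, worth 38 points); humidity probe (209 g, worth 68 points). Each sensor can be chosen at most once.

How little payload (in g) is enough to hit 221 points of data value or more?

Look for the lowest-payload combination reaching 221.
Taking radiometer + humidity probe gives 227 (≥ 221) for 663 g.
No combination under 663 g hits 221.

663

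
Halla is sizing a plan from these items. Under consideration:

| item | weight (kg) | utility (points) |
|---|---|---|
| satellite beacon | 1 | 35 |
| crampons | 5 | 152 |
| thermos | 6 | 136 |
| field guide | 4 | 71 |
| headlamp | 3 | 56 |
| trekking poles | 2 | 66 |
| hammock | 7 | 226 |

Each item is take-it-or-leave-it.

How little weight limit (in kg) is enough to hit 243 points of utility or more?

8

Minimise kg subject to total utility ≥ 243.
satellite beacon + crampons + trekking poles reaches 253 using 8 kg.
Below 8 kg the best achievable stays under 243.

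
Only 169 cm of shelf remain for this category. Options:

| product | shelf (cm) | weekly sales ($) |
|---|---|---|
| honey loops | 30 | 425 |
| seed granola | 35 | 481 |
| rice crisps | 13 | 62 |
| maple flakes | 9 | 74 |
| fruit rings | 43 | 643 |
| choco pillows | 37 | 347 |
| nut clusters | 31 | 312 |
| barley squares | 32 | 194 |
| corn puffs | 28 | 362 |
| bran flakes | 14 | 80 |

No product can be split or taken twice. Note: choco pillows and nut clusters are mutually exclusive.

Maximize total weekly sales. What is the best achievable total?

The ratio ordering already packs tightly: honey loops + seed granola + fruit rings + nut clusters + corn puffs, 167 cm, 2223.
Runner-up honey loops + seed granola + fruit rings + barley squares + corn puffs tops out at 2105.

2223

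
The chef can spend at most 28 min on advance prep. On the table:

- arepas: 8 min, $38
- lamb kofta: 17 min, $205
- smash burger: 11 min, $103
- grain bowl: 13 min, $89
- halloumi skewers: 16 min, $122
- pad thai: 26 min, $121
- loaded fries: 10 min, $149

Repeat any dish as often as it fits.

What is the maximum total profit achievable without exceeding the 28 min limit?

354

Taking the top-ratio dishes first gives arepas + 2×loaded fries for 336 (28 min).
Replace arepas and loaded fries with lamb kofta: the trade gains 18 net, giving 354 at 27 min.
That's the maximum — no swap from here does better than 354.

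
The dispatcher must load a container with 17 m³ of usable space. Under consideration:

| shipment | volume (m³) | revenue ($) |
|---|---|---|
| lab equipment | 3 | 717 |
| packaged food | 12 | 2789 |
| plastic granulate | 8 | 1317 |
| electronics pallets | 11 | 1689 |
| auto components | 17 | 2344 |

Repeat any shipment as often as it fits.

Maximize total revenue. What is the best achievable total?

Best packing: 5×lab equipment — 15 m³, 3585 total.
Every other selection either busts 17 m³ or fails to beat 3585.

3585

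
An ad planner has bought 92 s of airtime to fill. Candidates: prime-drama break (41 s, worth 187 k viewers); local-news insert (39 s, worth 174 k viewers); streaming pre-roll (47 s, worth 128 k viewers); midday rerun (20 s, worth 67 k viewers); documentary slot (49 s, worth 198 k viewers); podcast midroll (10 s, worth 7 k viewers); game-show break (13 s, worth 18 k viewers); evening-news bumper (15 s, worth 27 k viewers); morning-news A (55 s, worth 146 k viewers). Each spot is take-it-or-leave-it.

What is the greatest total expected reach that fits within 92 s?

385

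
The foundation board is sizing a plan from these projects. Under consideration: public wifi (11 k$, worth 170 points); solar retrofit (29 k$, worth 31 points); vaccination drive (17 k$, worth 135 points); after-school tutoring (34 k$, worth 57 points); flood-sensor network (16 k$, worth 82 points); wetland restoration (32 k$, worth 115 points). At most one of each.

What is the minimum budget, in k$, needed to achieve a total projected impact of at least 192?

Look for the lowest-budget combination reaching 192.
Taking public wifi + flood-sensor network gives 252 (≥ 192) for 27 k$.
No combination under 27 k$ hits 192.

27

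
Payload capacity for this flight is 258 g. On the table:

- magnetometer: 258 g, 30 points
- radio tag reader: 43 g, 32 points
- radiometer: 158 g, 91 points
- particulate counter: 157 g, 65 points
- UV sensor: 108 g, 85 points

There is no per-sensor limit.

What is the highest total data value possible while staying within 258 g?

192

Density check — UV sensor 0.79, radio tag reader 0.74, radiometer 0.58 are the best per g.
The ratio heuristic lands on 2×UV sensor (170) but leaves 42 g idle.
The 216 g tied up in 2×UV sensor is better spent on 6×radio tag reader — total rises to 192 (258 g).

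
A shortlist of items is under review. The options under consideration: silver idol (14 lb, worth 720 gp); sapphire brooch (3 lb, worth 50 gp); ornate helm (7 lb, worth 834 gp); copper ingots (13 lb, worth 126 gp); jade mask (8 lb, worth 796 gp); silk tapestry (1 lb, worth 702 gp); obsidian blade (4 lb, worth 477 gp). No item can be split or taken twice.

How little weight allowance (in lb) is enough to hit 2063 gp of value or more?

Need the lightest bundle worth ≥ 2063.
Taking sapphire brooch + ornate helm + silk tapestry + obsidian blade gives 2063 (≥ 2063) for 15 lb.
Below 15 lb the best achievable stays under 2063.

15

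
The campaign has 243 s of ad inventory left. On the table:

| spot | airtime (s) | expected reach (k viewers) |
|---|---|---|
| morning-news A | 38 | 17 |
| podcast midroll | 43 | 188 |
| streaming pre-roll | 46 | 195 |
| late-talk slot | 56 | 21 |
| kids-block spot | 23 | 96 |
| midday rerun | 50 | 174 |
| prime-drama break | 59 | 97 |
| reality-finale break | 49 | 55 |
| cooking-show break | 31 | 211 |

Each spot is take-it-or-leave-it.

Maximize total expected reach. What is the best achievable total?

919

Podcast midroll + streaming pre-roll + kids-block spot + midday rerun + reality-finale break + cooking-show break uses 242 of the 243 s and totals 919.
Next best is morning-news A + podcast midroll + streaming pre-roll + kids-block spot + midday rerun + cooking-show break at 881 (231 s) — short by 38.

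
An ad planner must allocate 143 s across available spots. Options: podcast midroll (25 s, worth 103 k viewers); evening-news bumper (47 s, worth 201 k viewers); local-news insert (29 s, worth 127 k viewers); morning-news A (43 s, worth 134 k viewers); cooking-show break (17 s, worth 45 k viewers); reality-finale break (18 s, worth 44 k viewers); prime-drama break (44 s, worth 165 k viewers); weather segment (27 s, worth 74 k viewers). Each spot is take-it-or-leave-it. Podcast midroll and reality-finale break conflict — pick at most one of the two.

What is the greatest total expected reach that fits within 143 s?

By expected reach per s: local-news insert 4.38, evening-news bumper 4.28, podcast midroll 4.12 lead.
A density-first pass picks podcast midroll + evening-news bumper + local-news insert + weather segment — 505 at 128 s.
The 29 s tied up in local-news insert is better spent on prime-drama break — total rises to 543 (143 s).
Next best is evening-news bumper + local-news insert + cooking-show break + prime-drama break at 538 (137 s) — short by 5.

543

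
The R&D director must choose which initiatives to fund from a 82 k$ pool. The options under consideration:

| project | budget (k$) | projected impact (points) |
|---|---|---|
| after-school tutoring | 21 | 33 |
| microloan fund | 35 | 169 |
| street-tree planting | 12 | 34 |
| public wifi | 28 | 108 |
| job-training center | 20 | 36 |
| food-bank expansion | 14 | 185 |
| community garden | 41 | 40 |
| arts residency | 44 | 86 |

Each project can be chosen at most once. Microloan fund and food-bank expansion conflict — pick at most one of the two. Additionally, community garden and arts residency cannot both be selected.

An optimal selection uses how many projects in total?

4

Best achievable projected impact is 363.
One optimal bundle: street-tree planting + public wifi + job-training center + food-bank expansion (74 k$).
Every optimal selection uses 4 projects.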